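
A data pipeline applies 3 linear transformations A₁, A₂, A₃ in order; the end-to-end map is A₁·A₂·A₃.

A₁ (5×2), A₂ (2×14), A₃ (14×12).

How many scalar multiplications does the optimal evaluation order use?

456

Order (A₁·(A₂·A₃)): (A₂·A₃): 2×14 by 14×12 → 2×12, cost 2·14·12 = 336; (A₁·(A₂·A₃)): 5×2 by 2×12 → 5×12, cost 5·2·12 = 120; cumulative 456. Total 456.
Order ((A₁·A₂)·A₃): (A₁·A₂): 5×2 by 2×14 → 5×14, cost 5·2·14 = 140; ((A₁·A₂)·A₃): 5×14 by 14×12 → 5×12, cost 5·14·12 = 840; cumulative 980. Total 980.
Minimum: 456.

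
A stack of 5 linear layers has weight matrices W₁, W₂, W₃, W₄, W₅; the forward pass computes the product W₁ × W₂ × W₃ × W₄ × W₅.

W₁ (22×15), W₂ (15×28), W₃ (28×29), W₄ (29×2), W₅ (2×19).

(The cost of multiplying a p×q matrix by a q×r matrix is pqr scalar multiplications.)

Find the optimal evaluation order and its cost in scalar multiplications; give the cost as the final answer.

Adjacent pairs: W₁W₂ = 22·15·28 = 9240; W₂W₃ = 15·28·29 = 12180; W₃W₄ = 28·29·2 = 1624; W₄W₅ = 29·2·19 = 1102.
Length 3: W₁..W₃: k=1: 0+12180+22·15·29=21750; k=2: 9240+0+22·28·29=27104 → min 21750 | W₂..W₄: k=2: 0+1624+15·28·2=2464; k=3: 12180+0+15·29·2=13050 → min 2464 | W₃..W₅: k=3: 0+1102+28·29·19=16530; k=4: 1624+0+28·2·19=2688 → min 2688.
Length 4: W₁..W₄: k=1: 0+2464+22·15·2=3124; k=2: 9240+1624+22·28·2=12096; k=3: 21750+0+22·29·2=23026 → min 3124 | W₂..W₅: k=2: 0+2688+15·28·19=10668; k=3: 12180+1102+15·29·19=21547; k=4: 2464+0+15·2·19=3034 → min 3034.
Length 5: W₁..W₅: k=1: 0+3034+22·15·19=9304; k=2: 9240+2688+22·28·19=23632; k=3: 21750+1102+22·29·19=34974; k=4: 3124+0+22·2·19=3960 → min 3960.
Optimal parenthesization: ((W₁ × (W₂ × (W₃ × W₄))) × W₅) with cost 3960.

3960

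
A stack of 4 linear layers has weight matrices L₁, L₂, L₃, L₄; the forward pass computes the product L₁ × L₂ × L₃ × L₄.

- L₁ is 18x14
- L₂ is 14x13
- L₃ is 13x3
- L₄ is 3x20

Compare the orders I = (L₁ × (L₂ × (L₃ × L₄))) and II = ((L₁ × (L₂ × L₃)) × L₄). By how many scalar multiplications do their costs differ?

7078

Order I = (L₁ × (L₂ × (L₃ × L₄))): (L₃ × L₄): 13×3 by 3×20 → 13×20, cost 13·3·20 = 780; (L₂ × (L₃ × L₄)): 14×13 by 13×20 → 14×20, cost 14·13·20 = 3640; cumulative 4420; (L₁ × (L₂ × (L₃ × L₄))): 18×14 by 14×20 → 18×20, cost 18·14·20 = 5040; cumulative 9460. Total 9460.
Order II = ((L₁ × (L₂ × L₃)) × L₄): (L₂ × L₃): 14×13 by 13×3 → 14×3, cost 14·13·3 = 546; (L₁ × (L₂ × L₃)): 18×14 by 14×3 → 18×3, cost 18·14·3 = 756; cumulative 1302; ((L₁ × (L₂ × L₃)) × L₄): 18×3 by 3×20 → 18×20, cost 18·3·20 = 1080; cumulative 2382. Total 2382.
Difference: |9460 − 2382| = 7078.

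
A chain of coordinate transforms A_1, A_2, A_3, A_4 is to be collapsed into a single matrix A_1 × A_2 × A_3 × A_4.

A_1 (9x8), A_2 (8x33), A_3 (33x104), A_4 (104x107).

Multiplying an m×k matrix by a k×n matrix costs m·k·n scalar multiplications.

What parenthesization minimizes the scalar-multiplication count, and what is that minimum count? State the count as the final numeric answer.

124184

Adjacent pairs: A_1A_2 = 9·8·33 = 2376; A_2A_3 = 8·33·104 = 27456; A_3A_4 = 33·104·107 = 367224.
Length 3: A_1..A_3: k=1: 0+27456+9·8·104=34944; k=2: 2376+0+9·33·104=33264 → min 33264 | A_2..A_4: k=2: 0+367224+8·33·107=395472; k=3: 27456+0+8·104·107=116480 → min 116480.
Length 4: A_1..A_4: k=1: 0+116480+9·8·107=124184; k=2: 2376+367224+9·33·107=401379; k=3: 33264+0+9·104·107=133416 → min 124184.
Optimal parenthesization: (A_1 × ((A_2 × A_3) × A_4)) with cost 124184.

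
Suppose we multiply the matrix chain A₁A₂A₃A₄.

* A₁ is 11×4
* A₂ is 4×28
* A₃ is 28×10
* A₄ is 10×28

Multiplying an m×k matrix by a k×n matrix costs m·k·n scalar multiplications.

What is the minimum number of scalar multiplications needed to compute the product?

3472

Adjacent pairs: A₁A₂ = 11·4·28 = 1232; A₂A₃ = 4·28·10 = 1120; A₃A₄ = 28·10·28 = 7840.
Length 3: A₁..A₃: k=1: 0+1120+11·4·10=1560; k=2: 1232+0+11·28·10=4312 → min 1560 | A₂..A₄: k=2: 0+7840+4·28·28=10976; k=3: 1120+0+4·10·28=2240 → min 2240.
Length 4: A₁..A₄: k=1: 0+2240+11·4·28=3472; k=2: 1232+7840+11·28·28=17696; k=3: 1560+0+11·10·28=4640 → min 3472.
Optimal order: (A₁((A₂A₃)A₄)) with cost 3472.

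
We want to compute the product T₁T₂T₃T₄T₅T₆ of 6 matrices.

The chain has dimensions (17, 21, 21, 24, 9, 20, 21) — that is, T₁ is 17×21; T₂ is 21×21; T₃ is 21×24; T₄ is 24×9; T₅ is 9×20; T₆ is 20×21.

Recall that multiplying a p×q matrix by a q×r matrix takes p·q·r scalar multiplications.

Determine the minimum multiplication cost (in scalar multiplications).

Adjacent pairs: T₁T₂ = 17·21·21 = 7497; T₂T₃ = 21·21·24 = 10584; T₃T₄ = 21·24·9 = 4536; T₄T₅ = 24·9·20 = 4320; T₅T₆ = 9·20·21 = 3780.
Length 3: T₁..T₃: k=1: 0+10584+17·21·24=19152; k=2: 7497+0+17·21·24=16065 → min 16065 | T₂..T₄: k=2: 0+4536+21·21·9=8505; k=3: 10584+0+21·24·9=15120 → min 8505 | T₃..T₅: k=3: 0+4320+21·24·20=14400; k=4: 4536+0+21·9·20=8316 → min 8316 | T₄..T₆: k=4: 0+3780+24·9·21=8316; k=5: 4320+0+24·20·21=14400 → min 8316.
Length 4: T₁..T₄: k=1: 0+8505+17·21·9=11718; k=2: 7497+4536+17·21·9=15246; k=3: 16065+0+17·24·9=19737 → min 11718 | T₂..T₅: k=2: 0+8316+21·21·20=17136; k=3: 10584+4320+21·24·20=24984; k=4: 8505+0+21·9·20=12285 → min 12285 | T₃..T₆: k=3: 0+8316+21·24·21=18900; k=4: 4536+3780+21·9·21=12285; k=5: 8316+0+21·20·21=17136 → min 12285.
Length 5: T₁..T₅: k=1: 0+12285+17·21·20=19425; k=2: 7497+8316+17·21·20=22953; k=3: 16065+4320+17·24·20=28545; k=4: 11718+0+17·9·20=14778 → min 14778 | T₂..T₆: k=2: 0+12285+21·21·21=21546; k=3: 10584+8316+21·24·21=29484; k=4: 8505+3780+21·9·21=16254; k=5: 12285+0+21·20·21=21105 → min 16254.
Length 6: T₁..T₆: k=1: 0+16254+17·21·21=23751; k=2: 7497+12285+17·21·21=27279; k=3: 16065+8316+17·24·21=32949; k=4: 11718+3780+17·9·21=18711; k=5: 14778+0+17·20·21=21918 → min 18711.
Optimal order: ((T₁(T₂(T₃T₄)))(T₅T₆)) with cost 18711.

18711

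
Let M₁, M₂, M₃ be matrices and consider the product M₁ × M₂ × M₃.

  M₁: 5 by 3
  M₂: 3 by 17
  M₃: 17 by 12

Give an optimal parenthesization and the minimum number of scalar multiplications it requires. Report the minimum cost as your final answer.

(M₁ × (M₂ × M₃)): cost 792.
((M₁ × M₂) × M₃): cost 1275.
Optimal: (M₁ × (M₂ × M₃)) with cost 792.

792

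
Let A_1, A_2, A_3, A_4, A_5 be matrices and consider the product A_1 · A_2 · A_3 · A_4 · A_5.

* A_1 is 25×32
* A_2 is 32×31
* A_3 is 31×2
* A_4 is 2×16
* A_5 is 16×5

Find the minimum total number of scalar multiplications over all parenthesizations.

3994

Adjacent pairs: A_1A_2 = 25·32·31 = 24800; A_2A_3 = 32·31·2 = 1984; A_3A_4 = 31·2·16 = 992; A_4A_5 = 2·16·5 = 160.
Length 3: A_1..A_3: k=1: 0+1984+25·32·2=3584; k=2: 24800+0+25·31·2=26350 → min 3584 | A_2..A_4: k=2: 0+992+32·31·16=16864; k=3: 1984+0+32·2·16=3008 → min 3008 | A_3..A_5: k=3: 0+160+31·2·5=470; k=4: 992+0+31·16·5=3472 → min 470.
Length 4: A_1..A_4: k=1: 0+3008+25·32·16=15808; k=2: 24800+992+25·31·16=38192; k=3: 3584+0+25·2·16=4384 → min 4384 | A_2..A_5: k=2: 0+470+32·31·5=5430; k=3: 1984+160+32·2·5=2464; k=4: 3008+0+32·16·5=5568 → min 2464.
Length 5: A_1..A_5: k=1: 0+2464+25·32·5=6464; k=2: 24800+470+25·31·5=29145; k=3: 3584+160+25·2·5=3994; k=4: 4384+0+25·16·5=6384 → min 3994.
Optimal order: ((A_1 · (A_2 · A_3)) · (A_4 · A_5)) with cost 3994.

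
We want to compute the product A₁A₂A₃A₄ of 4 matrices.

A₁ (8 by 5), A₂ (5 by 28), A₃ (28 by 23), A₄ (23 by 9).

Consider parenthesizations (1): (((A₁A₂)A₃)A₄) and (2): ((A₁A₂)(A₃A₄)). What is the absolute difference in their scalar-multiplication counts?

1004

Order (1) = (((A₁A₂)A₃)A₄): (A₁A₂): 8×5 by 5×28 → 8×28, cost 8·5·28 = 1120; ((A₁A₂)A₃): 8×28 by 28×23 → 8×23, cost 8·28·23 = 5152; cumulative 6272; (((A₁A₂)A₃)A₄): 8×23 by 23×9 → 8×9, cost 8·23·9 = 1656; cumulative 7928. Total 7928.
Order (2) = ((A₁A₂)(A₃A₄)): (A₁A₂): 8×5 by 5×28 → 8×28, cost 8·5·28 = 1120; (A₃A₄): 28×23 by 23×9 → 28×9, cost 28·23·9 = 5796; ((A₁A₂)(A₃A₄)): 8×28 by 28×9 → 8×9, cost 8·28·9 = 2016; cumulative 8932. Total 8932.
Difference: |7928 − 8932| = 1004.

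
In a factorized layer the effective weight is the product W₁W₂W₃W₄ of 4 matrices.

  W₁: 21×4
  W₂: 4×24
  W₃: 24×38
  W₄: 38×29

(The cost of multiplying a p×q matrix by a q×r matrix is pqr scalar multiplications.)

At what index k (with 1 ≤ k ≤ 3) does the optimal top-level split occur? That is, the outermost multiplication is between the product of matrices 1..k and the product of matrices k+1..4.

Adjacent pairs: W₁W₂ = 21·4·24 = 2016; W₂W₃ = 4·24·38 = 3648; W₃W₄ = 24·38·29 = 26448.
Length 3: W₁..W₃: k=1: 0+3648+21·4·38=6840; k=2: 2016+0+21·24·38=21168 → min 6840 | W₂..W₄: k=2: 0+26448+4·24·29=29232; k=3: 3648+0+4·38·29=8056 → min 8056.
Top-level splits: k=1: (W₁..W₁)·(W₂..W₄) → 0+8056+21·4·29 = 10492; k=2: (W₁..W₂)·(W₃..W₄) → 2016+26448+21·24·29 = 43080; k=3: (W₁..W₃)·(W₄..W₄) → 6840+0+21·38·29 = 29982.
Best split is after W₁, i.e. k = 1.

1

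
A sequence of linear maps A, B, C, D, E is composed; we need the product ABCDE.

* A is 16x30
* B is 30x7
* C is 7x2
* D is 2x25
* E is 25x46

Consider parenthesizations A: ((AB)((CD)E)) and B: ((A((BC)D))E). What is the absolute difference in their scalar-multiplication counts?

Order A = ((AB)((CD)E)): (AB): 16×30 by 30×7 → 16×7, cost 16·30·7 = 3360; (CD): 7×2 by 2×25 → 7×25, cost 7·2·25 = 350; ((CD)E): 7×25 by 25×46 → 7×46, cost 7·25·46 = 8050; cumulative 8400; ((AB)((CD)E)): 16×7 by 7×46 → 16×46, cost 16·7·46 = 5152; cumulative 16912. Total 16912.
Order B = ((A((BC)D))E): (BC): 30×7 by 7×2 → 30×2, cost 30·7·2 = 420; ((BC)D): 30×2 by 2×25 → 30×25, cost 30·2·25 = 1500; cumulative 1920; (A((BC)D)): 16×30 by 30×25 → 16×25, cost 16·30·25 = 12000; cumulative 13920; ((A((BC)D))E): 16×25 by 25×46 → 16×46, cost 16·25·46 = 18400; cumulative 32320. Total 32320.
Difference: |16912 − 32320| = 15408.

15408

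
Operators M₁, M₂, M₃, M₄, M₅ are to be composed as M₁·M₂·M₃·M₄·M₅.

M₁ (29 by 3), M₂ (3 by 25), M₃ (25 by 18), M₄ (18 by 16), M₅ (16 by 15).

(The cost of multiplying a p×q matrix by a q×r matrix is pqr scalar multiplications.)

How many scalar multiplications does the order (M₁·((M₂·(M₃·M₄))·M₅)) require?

(M₃·M₄): 25×18 by 18×16 → 25×16, cost 25·18·16 = 7200
(M₂·(M₃·M₄)): 3×25 by 25×16 → 3×16, cost 3·25·16 = 1200; cumulative 8400
((M₂·(M₃·M₄))·M₅): 3×16 by 16×15 → 3×15, cost 3·16·15 = 720; cumulative 9120
(M₁·((M₂·(M₃·M₄))·M₅)): 29×3 by 3×15 → 29×15, cost 29·3·15 = 1305; cumulative 10425
Total: 10425 scalar multiplications.

10425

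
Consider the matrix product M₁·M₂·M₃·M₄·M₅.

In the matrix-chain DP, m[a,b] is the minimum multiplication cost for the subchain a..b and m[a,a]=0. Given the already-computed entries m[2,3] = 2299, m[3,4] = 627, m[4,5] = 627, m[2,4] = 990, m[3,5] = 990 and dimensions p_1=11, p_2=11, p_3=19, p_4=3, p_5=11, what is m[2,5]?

m[2,5] = min over k∈[2,4] of m[2,k]+m[k+1,5]+p_{1}·p_k·p_{5}.
k=2: 0 + 990 + 11·11·11 = 2321; k=3: 2299 + 627 + 11·19·11 = 5225; k=4: 990 + 0 + 11·3·11 = 1353.
Minimum: 1353 at k=4.

1353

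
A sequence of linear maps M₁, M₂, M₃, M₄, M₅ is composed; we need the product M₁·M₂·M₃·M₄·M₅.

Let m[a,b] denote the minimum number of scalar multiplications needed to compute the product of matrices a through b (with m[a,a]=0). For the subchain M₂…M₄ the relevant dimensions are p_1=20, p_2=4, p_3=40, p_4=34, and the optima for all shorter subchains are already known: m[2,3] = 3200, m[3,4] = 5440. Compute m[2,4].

8160

m[2,4] = min over k∈[2,3] of m[2,k]+m[k+1,4]+p_{1}·p_k·p_{4}.
k=2: 0 + 5440 + 20·4·34 = 8160; k=3: 3200 + 0 + 20·40·34 = 30400.
Minimum: 8160 at k=2.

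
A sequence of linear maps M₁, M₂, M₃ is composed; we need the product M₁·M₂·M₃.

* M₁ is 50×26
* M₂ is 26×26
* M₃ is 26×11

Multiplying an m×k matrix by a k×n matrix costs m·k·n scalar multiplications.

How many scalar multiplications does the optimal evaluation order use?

21736

Order (M₁·(M₂·M₃)): (M₂·M₃): 26×26 by 26×11 → 26×11, cost 26·26·11 = 7436; (M₁·(M₂·M₃)): 50×26 by 26×11 → 50×11, cost 50·26·11 = 14300; cumulative 21736. Total 21736.
Order ((M₁·M₂)·M₃): (M₁·M₂): 50×26 by 26×26 → 50×26, cost 50·26·26 = 33800; ((M₁·M₂)·M₃): 50×26 by 26×11 → 50×11, cost 50·26·11 = 14300; cumulative 48100. Total 48100.
Minimum: 21736.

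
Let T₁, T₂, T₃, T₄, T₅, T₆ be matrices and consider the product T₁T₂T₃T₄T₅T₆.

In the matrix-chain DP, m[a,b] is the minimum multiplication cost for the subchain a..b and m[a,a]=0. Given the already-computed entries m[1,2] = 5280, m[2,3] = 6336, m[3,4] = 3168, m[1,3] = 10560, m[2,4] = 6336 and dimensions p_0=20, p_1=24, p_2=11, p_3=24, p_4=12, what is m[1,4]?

m[1,4] = min over k∈[1,3] of m[1,k]+m[k+1,4]+p_{0}·p_k·p_{4}.
k=1: 0 + 6336 + 20·24·12 = 12096; k=2: 5280 + 3168 + 20·11·12 = 11088; k=3: 10560 + 0 + 20·24·12 = 16320.
Minimum: 11088 at k=2.

11088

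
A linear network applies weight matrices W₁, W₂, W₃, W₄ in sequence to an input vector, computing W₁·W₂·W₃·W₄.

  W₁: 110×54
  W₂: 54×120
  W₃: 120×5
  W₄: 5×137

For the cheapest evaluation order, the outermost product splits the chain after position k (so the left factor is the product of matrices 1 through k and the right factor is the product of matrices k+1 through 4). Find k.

Adjacent pairs: W₁W₂ = 110·54·120 = 712800; W₂W₃ = 54·120·5 = 32400; W₃W₄ = 120·5·137 = 82200.
Length 3: W₁..W₃: k=1: 0+32400+110·54·5=62100; k=2: 712800+0+110·120·5=778800 → min 62100 | W₂..W₄: k=2: 0+82200+54·120·137=969960; k=3: 32400+0+54·5·137=69390 → min 69390.
Top-level splits: k=1: (W₁..W₁)·(W₂..W₄) → 0+69390+110·54·137 = 883170; k=2: (W₁..W₂)·(W₃..W₄) → 712800+82200+110·120·137 = 2603400; k=3: (W₁..W₃)·(W₄..W₄) → 62100+0+110·5·137 = 137450.
Best split is after W₃, i.e. k = 3.

3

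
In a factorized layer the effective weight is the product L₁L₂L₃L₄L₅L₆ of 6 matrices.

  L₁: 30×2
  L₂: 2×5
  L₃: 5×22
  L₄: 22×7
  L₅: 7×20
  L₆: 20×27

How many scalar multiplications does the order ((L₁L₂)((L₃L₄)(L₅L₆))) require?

(L₁L₂): 30×2 by 2×5 → 30×5, cost 30·2·5 = 300
(L₃L₄): 5×22 by 22×7 → 5×7, cost 5·22·7 = 770
(L₅L₆): 7×20 by 20×27 → 7×27, cost 7·20·27 = 3780
((L₃L₄)(L₅L₆)): 5×7 by 7×27 → 5×27, cost 5·7·27 = 945; cumulative 5495
((L₁L₂)((L₃L₄)(L₅L₆))): 30×5 by 5×27 → 30×27, cost 30·5·27 = 4050; cumulative 9845
Total: 9845 scalar multiplications.

9845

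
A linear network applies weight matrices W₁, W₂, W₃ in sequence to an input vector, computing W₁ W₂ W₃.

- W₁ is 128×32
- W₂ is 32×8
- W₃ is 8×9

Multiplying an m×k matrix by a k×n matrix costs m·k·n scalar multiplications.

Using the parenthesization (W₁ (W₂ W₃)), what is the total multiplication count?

39168

(W₂ W₃): 32×8 by 8×9 → 32×9, cost 32·8·9 = 2304
(W₁ (W₂ W₃)): 128×32 by 32×9 → 128×9, cost 128·32·9 = 36864; cumulative 39168
Total: 39168 scalar multiplications.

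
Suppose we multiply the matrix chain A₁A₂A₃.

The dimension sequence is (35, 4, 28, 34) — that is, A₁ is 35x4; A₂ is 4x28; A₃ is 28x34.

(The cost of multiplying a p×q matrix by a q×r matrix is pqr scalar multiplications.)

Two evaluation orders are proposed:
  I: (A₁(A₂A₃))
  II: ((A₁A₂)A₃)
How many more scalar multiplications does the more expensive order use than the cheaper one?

28672

Order I = (A₁(A₂A₃)): (A₂A₃): 4×28 by 28×34 → 4×34, cost 4·28·34 = 3808; (A₁(A₂A₃)): 35×4 by 4×34 → 35×34, cost 35·4·34 = 4760; cumulative 8568. Total 8568.
Order II = ((A₁A₂)A₃): (A₁A₂): 35×4 by 4×28 → 35×28, cost 35·4·28 = 3920; ((A₁A₂)A₃): 35×28 by 28×34 → 35×34, cost 35·28·34 = 33320; cumulative 37240. Total 37240.
Difference: |8568 − 37240| = 28672.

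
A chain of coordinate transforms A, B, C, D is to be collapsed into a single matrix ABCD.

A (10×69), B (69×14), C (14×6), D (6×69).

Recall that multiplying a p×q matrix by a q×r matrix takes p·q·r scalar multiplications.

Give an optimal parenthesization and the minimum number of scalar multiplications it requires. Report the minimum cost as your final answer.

Adjacent pairs: AB = 10·69·14 = 9660; BC = 69·14·6 = 5796; CD = 14·6·69 = 5796.
Length 3: A..C: k=1: 0+5796+10·69·6=9936; k=2: 9660+0+10·14·6=10500 → min 9936 | B..D: k=2: 0+5796+69·14·69=72450; k=3: 5796+0+69·6·69=34362 → min 34362.
Length 4: A..D: k=1: 0+34362+10·69·69=81972; k=2: 9660+5796+10·14·69=25116; k=3: 9936+0+10·6·69=14076 → min 14076.
Optimal parenthesization: ((A(BC))D) with cost 14076.

14076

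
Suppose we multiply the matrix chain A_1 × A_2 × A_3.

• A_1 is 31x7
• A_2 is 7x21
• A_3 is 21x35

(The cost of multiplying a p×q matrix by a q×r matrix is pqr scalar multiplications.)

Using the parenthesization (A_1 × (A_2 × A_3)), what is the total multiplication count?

12740

(A_2 × A_3): 7×21 by 21×35 → 7×35, cost 7·21·35 = 5145
(A_1 × (A_2 × A_3)): 31×7 by 7×35 → 31×35, cost 31·7·35 = 7595; cumulative 12740
Total: 12740 scalar multiplications.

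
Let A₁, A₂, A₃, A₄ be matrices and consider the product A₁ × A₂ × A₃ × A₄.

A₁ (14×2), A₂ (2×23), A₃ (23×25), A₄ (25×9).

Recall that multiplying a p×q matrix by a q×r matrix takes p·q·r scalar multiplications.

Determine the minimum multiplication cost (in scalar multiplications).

1852

Adjacent pairs: A₁A₂ = 14·2·23 = 644; A₂A₃ = 2·23·25 = 1150; A₃A₄ = 23·25·9 = 5175.
Length 3: A₁..A₃: k=1: 0+1150+14·2·25=1850; k=2: 644+0+14·23·25=8694 → min 1850 | A₂..A₄: k=2: 0+5175+2·23·9=5589; k=3: 1150+0+2·25·9=1600 → min 1600.
Length 4: A₁..A₄: k=1: 0+1600+14·2·9=1852; k=2: 644+5175+14·23·9=8717; k=3: 1850+0+14·25·9=5000 → min 1852.
Optimal order: (A₁ × ((A₂ × A₃) × A₄)) with cost 1852.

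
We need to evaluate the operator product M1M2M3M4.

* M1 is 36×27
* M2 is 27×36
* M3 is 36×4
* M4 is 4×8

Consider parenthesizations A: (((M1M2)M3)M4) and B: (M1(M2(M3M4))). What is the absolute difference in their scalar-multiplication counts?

24624

Order A = (((M1M2)M3)M4): (M1M2): 36×27 by 27×36 → 36×36, cost 36·27·36 = 34992; ((M1M2)M3): 36×36 by 36×4 → 36×4, cost 36·36·4 = 5184; cumulative 40176; (((M1M2)M3)M4): 36×4 by 4×8 → 36×8, cost 36·4·8 = 1152; cumulative 41328. Total 41328.
Order B = (M1(M2(M3M4))): (M3M4): 36×4 by 4×8 → 36×8, cost 36·4·8 = 1152; (M2(M3M4)): 27×36 by 36×8 → 27×8, cost 27·36·8 = 7776; cumulative 8928; (M1(M2(M3M4))): 36×27 by 27×8 → 36×8, cost 36·27·8 = 7776; cumulative 16704. Total 16704.
Difference: |41328 − 16704| = 24624.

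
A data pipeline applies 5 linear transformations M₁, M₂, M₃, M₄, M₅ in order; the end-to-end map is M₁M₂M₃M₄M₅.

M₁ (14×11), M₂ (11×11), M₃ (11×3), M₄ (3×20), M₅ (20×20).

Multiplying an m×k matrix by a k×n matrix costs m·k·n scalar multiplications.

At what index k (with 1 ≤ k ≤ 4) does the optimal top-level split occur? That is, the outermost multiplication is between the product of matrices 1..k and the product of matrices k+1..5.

Adjacent pairs: M₁M₂ = 14·11·11 = 1694; M₂M₃ = 11·11·3 = 363; M₃M₄ = 11·3·20 = 660; M₄M₅ = 3·20·20 = 1200.
Length 3: M₁..M₃: k=1: 0+363+14·11·3=825; k=2: 1694+0+14·11·3=2156 → min 825 | M₂..M₄: k=2: 0+660+11·11·20=3080; k=3: 363+0+11·3·20=1023 → min 1023 | M₃..M₅: k=3: 0+1200+11·3·20=1860; k=4: 660+0+11·20·20=5060 → min 1860.
Length 4: M₁..M₄: k=1: 0+1023+14·11·20=4103; k=2: 1694+660+14·11·20=5434; k=3: 825+0+14·3·20=1665 → min 1665 | M₂..M₅: k=2: 0+1860+11·11·20=4280; k=3: 363+1200+11·3·20=2223; k=4: 1023+0+11·20·20=5423 → min 2223.
Top-level splits: k=1: (M₁..M₁)·(M₂..M₅) → 0+2223+14·11·20 = 5303; k=2: (M₁..M₂)·(M₃..M₅) → 1694+1860+14·11·20 = 6634; k=3: (M₁..M₃)·(M₄..M₅) → 825+1200+14·3·20 = 2865; k=4: (M₁..M₄)·(M₅..M₅) → 1665+0+14·20·20 = 7265.
Best split is after M₃, i.e. k = 3.

3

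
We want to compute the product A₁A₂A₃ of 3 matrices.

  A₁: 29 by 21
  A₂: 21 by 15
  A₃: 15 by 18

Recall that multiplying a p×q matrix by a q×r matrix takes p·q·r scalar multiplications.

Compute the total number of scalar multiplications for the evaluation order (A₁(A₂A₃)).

(A₂A₃): 21×15 by 15×18 → 21×18, cost 21·15·18 = 5670
(A₁(A₂A₃)): 29×21 by 21×18 → 29×18, cost 29·21·18 = 10962; cumulative 16632
Total: 16632 scalar multiplications.

16632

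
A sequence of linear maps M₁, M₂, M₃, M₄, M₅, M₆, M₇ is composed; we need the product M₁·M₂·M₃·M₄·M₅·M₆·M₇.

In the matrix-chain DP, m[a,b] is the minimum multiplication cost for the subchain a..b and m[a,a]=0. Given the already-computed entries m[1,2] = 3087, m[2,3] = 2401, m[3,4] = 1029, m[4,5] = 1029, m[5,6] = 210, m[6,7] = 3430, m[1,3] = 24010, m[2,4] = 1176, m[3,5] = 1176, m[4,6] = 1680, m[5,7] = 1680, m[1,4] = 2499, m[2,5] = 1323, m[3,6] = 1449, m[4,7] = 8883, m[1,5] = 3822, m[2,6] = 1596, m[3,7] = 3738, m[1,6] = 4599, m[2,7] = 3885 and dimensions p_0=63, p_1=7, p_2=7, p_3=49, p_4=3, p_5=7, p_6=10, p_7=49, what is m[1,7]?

m[1,7] = min over k∈[1,6] of m[1,k]+m[k+1,7]+p_{0}·p_k·p_{7}.
k=1: 0 + 3885 + 63·7·49 = 25494; k=2: 3087 + 3738 + 63·7·49 = 28434; k=3: 24010 + 8883 + 63·49·49 = 184156; k=4: 2499 + 1680 + 63·3·49 = 13440; k=5: 3822 + 3430 + 63·7·49 = 28861; k=6: 4599 + 0 + 63·10·49 = 35469.
Minimum: 13440 at k=4.

13440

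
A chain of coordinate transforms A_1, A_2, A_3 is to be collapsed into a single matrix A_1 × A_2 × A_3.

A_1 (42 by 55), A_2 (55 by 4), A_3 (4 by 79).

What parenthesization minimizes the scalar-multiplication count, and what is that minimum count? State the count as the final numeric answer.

(A_1 × (A_2 × A_3)): cost 199870.
((A_1 × A_2) × A_3): cost 22512.
Optimal: ((A_1 × A_2) × A_3) with cost 22512.

22512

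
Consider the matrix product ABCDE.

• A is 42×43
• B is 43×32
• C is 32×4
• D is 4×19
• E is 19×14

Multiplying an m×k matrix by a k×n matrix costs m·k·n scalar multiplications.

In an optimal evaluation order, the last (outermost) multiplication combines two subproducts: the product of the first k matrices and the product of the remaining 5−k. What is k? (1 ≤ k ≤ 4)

3

Adjacent pairs: AB = 42·43·32 = 57792; BC = 43·32·4 = 5504; CD = 32·4·19 = 2432; DE = 4·19·14 = 1064.
Length 3: A..C: k=1: 0+5504+42·43·4=12728; k=2: 57792+0+42·32·4=63168 → min 12728 | B..D: k=2: 0+2432+43·32·19=28576; k=3: 5504+0+43·4·19=8772 → min 8772 | C..E: k=3: 0+1064+32·4·14=2856; k=4: 2432+0+32·19·14=10944 → min 2856.
Length 4: A..D: k=1: 0+8772+42·43·19=43086; k=2: 57792+2432+42·32·19=85760; k=3: 12728+0+42·4·19=15920 → min 15920 | B..E: k=2: 0+2856+43·32·14=22120; k=3: 5504+1064+43·4·14=8976; k=4: 8772+0+43·19·14=20210 → min 8976.
Top-level splits: k=1: (A..A)·(B..E) → 0+8976+42·43·14 = 34260; k=2: (A..B)·(C..E) → 57792+2856+42·32·14 = 79464; k=3: (A..C)·(D..E) → 12728+1064+42·4·14 = 16144; k=4: (A..D)·(E..E) → 15920+0+42·19·14 = 27092.
Best split is after C, i.e. k = 3.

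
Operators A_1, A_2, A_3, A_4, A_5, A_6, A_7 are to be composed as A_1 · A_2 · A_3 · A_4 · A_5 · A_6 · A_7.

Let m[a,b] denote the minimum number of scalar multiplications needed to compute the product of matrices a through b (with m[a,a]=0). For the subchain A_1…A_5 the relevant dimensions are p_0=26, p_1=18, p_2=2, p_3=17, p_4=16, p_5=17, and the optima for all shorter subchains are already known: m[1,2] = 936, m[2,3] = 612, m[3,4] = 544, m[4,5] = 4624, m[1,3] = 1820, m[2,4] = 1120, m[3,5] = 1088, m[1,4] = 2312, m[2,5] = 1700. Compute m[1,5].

2908

m[1,5] = min over k∈[1,4] of m[1,k]+m[k+1,5]+p_{0}·p_k·p_{5}.
k=1: 0 + 1700 + 26·18·17 = 9656; k=2: 936 + 1088 + 26·2·17 = 2908; k=3: 1820 + 4624 + 26·17·17 = 13958; k=4: 2312 + 0 + 26·16·17 = 9384.
Minimum: 2908 at k=2.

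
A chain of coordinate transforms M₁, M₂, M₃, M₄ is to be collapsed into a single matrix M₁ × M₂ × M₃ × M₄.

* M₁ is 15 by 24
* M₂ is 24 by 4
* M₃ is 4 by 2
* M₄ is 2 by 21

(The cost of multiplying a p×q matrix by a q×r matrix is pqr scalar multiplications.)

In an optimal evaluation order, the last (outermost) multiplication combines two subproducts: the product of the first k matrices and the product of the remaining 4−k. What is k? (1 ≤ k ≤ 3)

3

Adjacent pairs: M₁M₂ = 15·24·4 = 1440; M₂M₃ = 24·4·2 = 192; M₃M₄ = 4·2·21 = 168.
Length 3: M₁..M₃: k=1: 0+192+15·24·2=912; k=2: 1440+0+15·4·2=1560 → min 912 | M₂..M₄: k=2: 0+168+24·4·21=2184; k=3: 192+0+24·2·21=1200 → min 1200.
Top-level splits: k=1: (M₁..M₁)·(M₂..M₄) → 0+1200+15·24·21 = 8760; k=2: (M₁..M₂)·(M₃..M₄) → 1440+168+15·4·21 = 2868; k=3: (M₁..M₃)·(M₄..M₄) → 912+0+15·2·21 = 1542.
Best split is after M₃, i.e. k = 3.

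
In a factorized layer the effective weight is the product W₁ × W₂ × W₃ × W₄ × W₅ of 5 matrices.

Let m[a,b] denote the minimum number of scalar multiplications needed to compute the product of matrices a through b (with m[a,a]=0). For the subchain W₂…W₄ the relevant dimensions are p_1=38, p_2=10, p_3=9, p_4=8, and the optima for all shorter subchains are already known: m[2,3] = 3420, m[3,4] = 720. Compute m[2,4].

m[2,4] = min over k∈[2,3] of m[2,k]+m[k+1,4]+p_{1}·p_k·p_{4}.
k=2: 0 + 720 + 38·10·8 = 3760; k=3: 3420 + 0 + 38·9·8 = 6156.
Minimum: 3760 at k=2.

3760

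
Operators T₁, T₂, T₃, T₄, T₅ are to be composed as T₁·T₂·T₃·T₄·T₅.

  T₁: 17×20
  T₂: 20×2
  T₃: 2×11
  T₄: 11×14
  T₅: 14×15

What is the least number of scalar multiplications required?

1918

Adjacent pairs: T₁T₂ = 17·20·2 = 680; T₂T₃ = 20·2·11 = 440; T₃T₄ = 2·11·14 = 308; T₄T₅ = 11·14·15 = 2310.
Length 3: T₁..T₃: k=1: 0+440+17·20·11=4180; k=2: 680+0+17·2·11=1054 → min 1054 | T₂..T₄: k=2: 0+308+20·2·14=868; k=3: 440+0+20·11·14=3520 → min 868 | T₃..T₅: k=3: 0+2310+2·11·15=2640; k=4: 308+0+2·14·15=728 → min 728.
Length 4: T₁..T₄: k=1: 0+868+17·20·14=5628; k=2: 680+308+17·2·14=1464; k=3: 1054+0+17·11·14=3672 → min 1464 | T₂..T₅: k=2: 0+728+20·2·15=1328; k=3: 440+2310+20·11·15=6050; k=4: 868+0+20·14·15=5068 → min 1328.
Length 5: T₁..T₅: k=1: 0+1328+17·20·15=6428; k=2: 680+728+17·2·15=1918; k=3: 1054+2310+17·11·15=6169; k=4: 1464+0+17·14·15=5034 → min 1918.
Optimal order: ((T₁·T₂)·((T₃·T₄)·T₅)) with cost 1918.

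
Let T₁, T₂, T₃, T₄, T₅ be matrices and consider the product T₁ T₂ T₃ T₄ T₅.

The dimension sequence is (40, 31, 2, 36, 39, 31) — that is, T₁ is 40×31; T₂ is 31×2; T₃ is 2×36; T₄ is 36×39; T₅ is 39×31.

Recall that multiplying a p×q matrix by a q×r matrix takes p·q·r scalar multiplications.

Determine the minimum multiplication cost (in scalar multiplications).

10186

Adjacent pairs: T₁T₂ = 40·31·2 = 2480; T₂T₃ = 31·2·36 = 2232; T₃T₄ = 2·36·39 = 2808; T₄T₅ = 36·39·31 = 43524.
Length 3: T₁..T₃: k=1: 0+2232+40·31·36=46872; k=2: 2480+0+40·2·36=5360 → min 5360 | T₂..T₄: k=2: 0+2808+31·2·39=5226; k=3: 2232+0+31·36·39=45756 → min 5226 | T₃..T₅: k=3: 0+43524+2·36·31=45756; k=4: 2808+0+2·39·31=5226 → min 5226.
Length 4: T₁..T₄: k=1: 0+5226+40·31·39=53586; k=2: 2480+2808+40·2·39=8408; k=3: 5360+0+40·36·39=61520 → min 8408 | T₂..T₅: k=2: 0+5226+31·2·31=7148; k=3: 2232+43524+31·36·31=80352; k=4: 5226+0+31·39·31=42705 → min 7148.
Length 5: T₁..T₅: k=1: 0+7148+40·31·31=45588; k=2: 2480+5226+40·2·31=10186; k=3: 5360+43524+40·36·31=93524; k=4: 8408+0+40·39·31=56768 → min 10186.
Optimal order: ((T₁ T₂) ((T₃ T₄) T₅)) with cost 10186.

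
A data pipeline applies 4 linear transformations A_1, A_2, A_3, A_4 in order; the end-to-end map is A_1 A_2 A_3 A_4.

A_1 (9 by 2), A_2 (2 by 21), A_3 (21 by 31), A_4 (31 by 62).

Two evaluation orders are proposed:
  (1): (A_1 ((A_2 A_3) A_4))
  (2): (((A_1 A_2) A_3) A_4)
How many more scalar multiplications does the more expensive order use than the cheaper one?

17273

Order (1) = (A_1 ((A_2 A_3) A_4)): (A_2 A_3): 2×21 by 21×31 → 2×31, cost 2·21·31 = 1302; ((A_2 A_3) A_4): 2×31 by 31×62 → 2×62, cost 2·31·62 = 3844; cumulative 5146; (A_1 ((A_2 A_3) A_4)): 9×2 by 2×62 → 9×62, cost 9·2·62 = 1116; cumulative 6262. Total 6262.
Order (2) = (((A_1 A_2) A_3) A_4): (A_1 A_2): 9×2 by 2×21 → 9×21, cost 9·2·21 = 378; ((A_1 A_2) A_3): 9×21 by 21×31 → 9×31, cost 9·21·31 = 5859; cumulative 6237; (((A_1 A_2) A_3) A_4): 9×31 by 31×62 → 9×62, cost 9·31·62 = 17298; cumulative 23535. Total 23535.
Difference: |6262 − 23535| = 17273.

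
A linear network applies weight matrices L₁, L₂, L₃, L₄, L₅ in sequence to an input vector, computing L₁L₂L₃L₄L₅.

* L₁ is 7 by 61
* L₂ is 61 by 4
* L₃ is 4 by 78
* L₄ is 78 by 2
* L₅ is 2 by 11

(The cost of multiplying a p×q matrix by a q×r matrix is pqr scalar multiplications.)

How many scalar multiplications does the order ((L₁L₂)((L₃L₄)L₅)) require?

2728

(L₁L₂): 7×61 by 61×4 → 7×4, cost 7·61·4 = 1708
(L₃L₄): 4×78 by 78×2 → 4×2, cost 4·78·2 = 624
((L₃L₄)L₅): 4×2 by 2×11 → 4×11, cost 4·2·11 = 88; cumulative 712
((L₁L₂)((L₃L₄)L₅)): 7×4 by 4×11 → 7×11, cost 7·4·11 = 308; cumulative 2728
Total: 2728 scalar multiplications.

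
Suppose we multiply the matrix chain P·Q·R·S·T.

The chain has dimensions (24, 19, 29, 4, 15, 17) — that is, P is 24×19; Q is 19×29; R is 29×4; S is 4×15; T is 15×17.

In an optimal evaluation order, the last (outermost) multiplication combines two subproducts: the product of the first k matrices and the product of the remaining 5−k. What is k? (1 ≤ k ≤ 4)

3

Adjacent pairs: PQ = 24·19·29 = 13224; QR = 19·29·4 = 2204; RS = 29·4·15 = 1740; ST = 4·15·17 = 1020.
Length 3: P..R: k=1: 0+2204+24·19·4=4028; k=2: 13224+0+24·29·4=16008 → min 4028 | Q..S: k=2: 0+1740+19·29·15=10005; k=3: 2204+0+19·4·15=3344 → min 3344 | R..T: k=3: 0+1020+29·4·17=2992; k=4: 1740+0+29·15·17=9135 → min 2992.
Length 4: P..S: k=1: 0+3344+24·19·15=10184; k=2: 13224+1740+24·29·15=25404; k=3: 4028+0+24·4·15=5468 → min 5468 | Q..T: k=2: 0+2992+19·29·17=12359; k=3: 2204+1020+19·4·17=4516; k=4: 3344+0+19·15·17=8189 → min 4516.
Top-level splits: k=1: (P..P)·(Q..T) → 0+4516+24·19·17 = 12268; k=2: (P..Q)·(R..T) → 13224+2992+24·29·17 = 28048; k=3: (P..R)·(S..T) → 4028+1020+24·4·17 = 6680; k=4: (P..S)·(T..T) → 5468+0+24·15·17 = 11588.
Best split is after R, i.e. k = 3.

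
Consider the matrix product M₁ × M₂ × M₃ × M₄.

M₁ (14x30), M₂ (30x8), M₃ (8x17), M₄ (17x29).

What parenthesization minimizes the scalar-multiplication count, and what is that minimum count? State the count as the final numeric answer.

10552

Adjacent pairs: M₁M₂ = 14·30·8 = 3360; M₂M₃ = 30·8·17 = 4080; M₃M₄ = 8·17·29 = 3944.
Length 3: M₁..M₃: k=1: 0+4080+14·30·17=11220; k=2: 3360+0+14·8·17=5264 → min 5264 | M₂..M₄: k=2: 0+3944+30·8·29=10904; k=3: 4080+0+30·17·29=18870 → min 10904.
Length 4: M₁..M₄: k=1: 0+10904+14·30·29=23084; k=2: 3360+3944+14·8·29=10552; k=3: 5264+0+14·17·29=12166 → min 10552.
Optimal parenthesization: ((M₁ × M₂) × (M₃ × M₄)) with cost 10552.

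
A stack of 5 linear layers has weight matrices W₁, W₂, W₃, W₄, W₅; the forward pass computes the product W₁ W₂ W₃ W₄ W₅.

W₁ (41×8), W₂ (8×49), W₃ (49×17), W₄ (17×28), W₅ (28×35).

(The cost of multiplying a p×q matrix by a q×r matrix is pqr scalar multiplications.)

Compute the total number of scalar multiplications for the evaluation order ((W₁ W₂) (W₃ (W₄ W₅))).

132202

(W₁ W₂): 41×8 by 8×49 → 41×49, cost 41·8·49 = 16072
(W₄ W₅): 17×28 by 28×35 → 17×35, cost 17·28·35 = 16660
(W₃ (W₄ W₅)): 49×17 by 17×35 → 49×35, cost 49·17·35 = 29155; cumulative 45815
((W₁ W₂) (W₃ (W₄ W₅))): 41×49 by 49×35 → 41×35, cost 41·49·35 = 70315; cumulative 132202
Total: 132202 scalar multiplications.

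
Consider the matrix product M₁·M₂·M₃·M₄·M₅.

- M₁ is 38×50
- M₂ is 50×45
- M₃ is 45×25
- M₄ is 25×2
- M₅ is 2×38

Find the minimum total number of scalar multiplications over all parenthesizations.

Adjacent pairs: M₁M₂ = 38·50·45 = 85500; M₂M₃ = 50·45·25 = 56250; M₃M₄ = 45·25·2 = 2250; M₄M₅ = 25·2·38 = 1900.
Length 3: M₁..M₃: k=1: 0+56250+38·50·25=103750; k=2: 85500+0+38·45·25=128250 → min 103750 | M₂..M₄: k=2: 0+2250+50·45·2=6750; k=3: 56250+0+50·25·2=58750 → min 6750 | M₃..M₅: k=3: 0+1900+45·25·38=44650; k=4: 2250+0+45·2·38=5670 → min 5670.
Length 4: M₁..M₄: k=1: 0+6750+38·50·2=10550; k=2: 85500+2250+38·45·2=91170; k=3: 103750+0+38·25·2=105650 → min 10550 | M₂..M₅: k=2: 0+5670+50·45·38=91170; k=3: 56250+1900+50·25·38=105650; k=4: 6750+0+50·2·38=10550 → min 10550.
Length 5: M₁..M₅: k=1: 0+10550+38·50·38=82750; k=2: 85500+5670+38·45·38=156150; k=3: 103750+1900+38·25·38=141750; k=4: 10550+0+38·2·38=13438 → min 13438.
Optimal order: ((M₁·(M₂·(M₃·M₄)))·M₅) with cost 13438.

13438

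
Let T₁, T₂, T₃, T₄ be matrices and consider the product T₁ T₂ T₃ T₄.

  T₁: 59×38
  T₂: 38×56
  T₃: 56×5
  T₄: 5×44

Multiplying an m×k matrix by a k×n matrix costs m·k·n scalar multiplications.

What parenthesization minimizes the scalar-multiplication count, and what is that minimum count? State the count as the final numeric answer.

Adjacent pairs: T₁T₂ = 59·38·56 = 125552; T₂T₃ = 38·56·5 = 10640; T₃T₄ = 56·5·44 = 12320.
Length 3: T₁..T₃: k=1: 0+10640+59·38·5=21850; k=2: 125552+0+59·56·5=142072 → min 21850 | T₂..T₄: k=2: 0+12320+38·56·44=105952; k=3: 10640+0+38·5·44=19000 → min 19000.
Length 4: T₁..T₄: k=1: 0+19000+59·38·44=117648; k=2: 125552+12320+59·56·44=283248; k=3: 21850+0+59·5·44=34830 → min 34830.
Optimal parenthesization: ((T₁ (T₂ T₃)) T₄) with cost 34830.

34830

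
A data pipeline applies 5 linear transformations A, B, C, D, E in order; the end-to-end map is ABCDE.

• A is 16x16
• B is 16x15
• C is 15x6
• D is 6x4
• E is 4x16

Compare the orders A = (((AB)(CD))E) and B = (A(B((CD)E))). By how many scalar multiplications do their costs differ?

Order A = (((AB)(CD))E): (AB): 16×16 by 16×15 → 16×15, cost 16·16·15 = 3840; (CD): 15×6 by 6×4 → 15×4, cost 15·6·4 = 360; ((AB)(CD)): 16×15 by 15×4 → 16×4, cost 16·15·4 = 960; cumulative 5160; (((AB)(CD))E): 16×4 by 4×16 → 16×16, cost 16·4·16 = 1024; cumulative 6184. Total 6184.
Order B = (A(B((CD)E))): (CD): 15×6 by 6×4 → 15×4, cost 15·6·4 = 360; ((CD)E): 15×4 by 4×16 → 15×16, cost 15·4·16 = 960; cumulative 1320; (B((CD)E)): 16×15 by 15×16 → 16×16, cost 16·15·16 = 3840; cumulative 5160; (A(B((CD)E))): 16×16 by 16×16 → 16×16, cost 16·16·16 = 4096; cumulative 9256. Total 9256.
Difference: |6184 − 9256| = 3072.

3072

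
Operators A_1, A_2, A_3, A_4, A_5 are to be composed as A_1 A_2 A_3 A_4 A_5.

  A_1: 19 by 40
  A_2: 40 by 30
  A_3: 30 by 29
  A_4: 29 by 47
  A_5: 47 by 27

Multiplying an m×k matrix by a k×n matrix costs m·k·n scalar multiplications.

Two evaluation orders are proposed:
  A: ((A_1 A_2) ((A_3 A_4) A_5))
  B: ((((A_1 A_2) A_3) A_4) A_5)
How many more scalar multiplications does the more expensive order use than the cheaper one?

27812

Order A = ((A_1 A_2) ((A_3 A_4) A_5)): (A_1 A_2): 19×40 by 40×30 → 19×30, cost 19·40·30 = 22800; (A_3 A_4): 30×29 by 29×47 → 30×47, cost 30·29·47 = 40890; ((A_3 A_4) A_5): 30×47 by 47×27 → 30×27, cost 30·47·27 = 38070; cumulative 78960; ((A_1 A_2) ((A_3 A_4) A_5)): 19×30 by 30×27 → 19×27, cost 19·30·27 = 15390; cumulative 117150. Total 117150.
Order B = ((((A_1 A_2) A_3) A_4) A_5): (A_1 A_2): 19×40 by 40×30 → 19×30, cost 19·40·30 = 22800; ((A_1 A_2) A_3): 19×30 by 30×29 → 19×29, cost 19·30·29 = 16530; cumulative 39330; (((A_1 A_2) A_3) A_4): 19×29 by 29×47 → 19×47, cost 19·29·47 = 25897; cumulative 65227; ((((A_1 A_2) A_3) A_4) A_5): 19×47 by 47×27 → 19×27, cost 19·47·27 = 24111; cumulative 89338. Total 89338.
Difference: |117150 − 89338| = 27812.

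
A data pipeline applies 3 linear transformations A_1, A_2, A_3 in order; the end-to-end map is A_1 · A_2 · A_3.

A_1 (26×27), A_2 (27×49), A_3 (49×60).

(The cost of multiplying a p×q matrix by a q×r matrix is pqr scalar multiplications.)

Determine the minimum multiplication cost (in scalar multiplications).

Order (A_1 · (A_2 · A_3)): (A_2 · A_3): 27×49 by 49×60 → 27×60, cost 27·49·60 = 79380; (A_1 · (A_2 · A_3)): 26×27 by 27×60 → 26×60, cost 26·27·60 = 42120; cumulative 121500. Total 121500.
Order ((A_1 · A_2) · A_3): (A_1 · A_2): 26×27 by 27×49 → 26×49, cost 26·27·49 = 34398; ((A_1 · A_2) · A_3): 26×49 by 49×60 → 26×60, cost 26·49·60 = 76440; cumulative 110838. Total 110838.
Minimum: 110838.

110838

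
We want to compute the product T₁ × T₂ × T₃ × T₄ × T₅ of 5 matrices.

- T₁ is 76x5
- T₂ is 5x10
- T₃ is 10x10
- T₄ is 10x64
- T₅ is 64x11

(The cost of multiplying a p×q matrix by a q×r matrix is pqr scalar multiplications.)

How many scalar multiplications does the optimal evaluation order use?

11400

Adjacent pairs: T₁T₂ = 76·5·10 = 3800; T₂T₃ = 5·10·10 = 500; T₃T₄ = 10·10·64 = 6400; T₄T₅ = 10·64·11 = 7040.
Length 3: T₁..T₃: k=1: 0+500+76·5·10=4300; k=2: 3800+0+76·10·10=11400 → min 4300 | T₂..T₄: k=2: 0+6400+5·10·64=9600; k=3: 500+0+5·10·64=3700 → min 3700 | T₃..T₅: k=3: 0+7040+10·10·11=8140; k=4: 6400+0+10·64·11=13440 → min 8140.
Length 4: T₁..T₄: k=1: 0+3700+76·5·64=28020; k=2: 3800+6400+76·10·64=58840; k=3: 4300+0+76·10·64=52940 → min 28020 | T₂..T₅: k=2: 0+8140+5·10·11=8690; k=3: 500+7040+5·10·11=8090; k=4: 3700+0+5·64·11=7220 → min 7220.
Length 5: T₁..T₅: k=1: 0+7220+76·5·11=11400; k=2: 3800+8140+76·10·11=20300; k=3: 4300+7040+76·10·11=19700; k=4: 28020+0+76·64·11=81524 → min 11400.
Optimal order: (T₁ × (((T₂ × T₃) × T₄) × T₅)) with cost 11400.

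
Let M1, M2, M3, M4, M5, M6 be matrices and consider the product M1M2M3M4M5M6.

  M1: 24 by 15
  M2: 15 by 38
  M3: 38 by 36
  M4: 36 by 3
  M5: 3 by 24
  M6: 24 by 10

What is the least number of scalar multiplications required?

8334

Adjacent pairs: M1M2 = 24·15·38 = 13680; M2M3 = 15·38·36 = 20520; M3M4 = 38·36·3 = 4104; M4M5 = 36·3·24 = 2592; M5M6 = 3·24·10 = 720.
Length 3: M1..M3: k=1: 0+20520+24·15·36=33480; k=2: 13680+0+24·38·36=46512 → min 33480 | M2..M4: k=2: 0+4104+15·38·3=5814; k=3: 20520+0+15·36·3=22140 → min 5814 | M3..M5: k=3: 0+2592+38·36·24=35424; k=4: 4104+0+38·3·24=6840 → min 6840 | M4..M6: k=4: 0+720+36·3·10=1800; k=5: 2592+0+36·24·10=11232 → min 1800.
Length 4: M1..M4: k=1: 0+5814+24·15·3=6894; k=2: 13680+4104+24·38·3=20520; k=3: 33480+0+24·36·3=36072 → min 6894 | M2..M5: k=2: 0+6840+15·38·24=20520; k=3: 20520+2592+15·36·24=36072; k=4: 5814+0+15·3·24=6894 → min 6894 | M3..M6: k=3: 0+1800+38·36·10=15480; k=4: 4104+720+38·3·10=5964; k=5: 6840+0+38·24·10=15960 → min 5964.
Length 5: M1..M5: k=1: 0+6894+24·15·24=15534; k=2: 13680+6840+24·38·24=42408; k=3: 33480+2592+24·36·24=56808; k=4: 6894+0+24·3·24=8622 → min 8622 | M2..M6: k=2: 0+5964+15·38·10=11664; k=3: 20520+1800+15·36·10=27720; k=4: 5814+720+15·3·10=6984; k=5: 6894+0+15·24·10=10494 → min 6984.
Length 6: M1..M6: k=1: 0+6984+24·15·10=10584; k=2: 13680+5964+24·38·10=28764; k=3: 33480+1800+24·36·10=43920; k=4: 6894+720+24·3·10=8334; k=5: 8622+0+24·24·10=14382 → min 8334.
Optimal order: ((M1(M2(M3M4)))(M5M6)) with cost 8334.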